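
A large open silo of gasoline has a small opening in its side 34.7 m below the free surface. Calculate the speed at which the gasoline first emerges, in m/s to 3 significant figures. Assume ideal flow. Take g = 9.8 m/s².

Torricelli's result v = √(2gh) gives v = √(2·9.8·34.7) = 26.1 m/s.

v ≈ 26.1 m/s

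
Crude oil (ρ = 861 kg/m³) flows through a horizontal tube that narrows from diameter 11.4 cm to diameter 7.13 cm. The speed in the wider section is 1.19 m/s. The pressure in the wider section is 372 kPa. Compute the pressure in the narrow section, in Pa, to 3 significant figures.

P₂ ≈ 369000 Pa

Continuity gives A₁v₁ = A₂v₂, so v₂ = (102 cm²)/(39.9 cm²) × 1.19 m/s = 3.04 m/s.
Bernoulli (h₁ = h₂): P₁ − P₂ = ½ρ(v₂² − v₁²).
P₂ = P₁ − ½ρ(v₂² − v₁²) = 372000 − ½·861·(3.04² − 1.19²) = 372000 − 3370 = 369000 Pa.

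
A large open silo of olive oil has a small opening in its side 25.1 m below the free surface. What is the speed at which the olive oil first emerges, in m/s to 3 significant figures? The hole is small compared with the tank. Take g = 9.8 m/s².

The surface is effectively still and both ends are open, so ½v² = gh and v = √(2·9.8·25.1) = 22.2 m/s.

22.2 m/s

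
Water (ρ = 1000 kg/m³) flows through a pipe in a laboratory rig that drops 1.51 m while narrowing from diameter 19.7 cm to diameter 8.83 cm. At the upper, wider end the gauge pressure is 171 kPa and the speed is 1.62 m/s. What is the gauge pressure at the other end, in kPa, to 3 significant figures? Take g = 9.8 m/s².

P₂ ≈ 155 kPa

Mass conservation (A₁v₁ = A₂v₂) gives v₂ = 1.62 × 305/61.2 = 8.06 m/s.
Energy conservation along the streamline gives P₂ = P₁ − ½ρ(v₂² − v₁²) − ρg(h₂ − h₁).
P₂ = 171000 + ½·1000·(1.62² − 8.06²) − 1000·9.8·(−1.51) = 171000 + (-31200) − (-14800) = 155000 Pa.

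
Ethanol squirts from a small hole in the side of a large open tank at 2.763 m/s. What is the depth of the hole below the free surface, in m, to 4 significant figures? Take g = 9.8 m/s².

Inverting v = √(2gh) gives h = v² / 2g.
h = 2.763²/(2·9.8) = 7.634/19.60 = 0.3895 m.

h ≈ 0.3895 m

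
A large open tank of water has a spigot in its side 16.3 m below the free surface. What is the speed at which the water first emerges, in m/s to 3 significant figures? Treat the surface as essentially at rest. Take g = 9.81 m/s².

v = 17.9 m/s

Bernoulli from surface to hole (P equal, v_surface ≈ 0): v = √(2gh) = √(2×9.81×16.3) = 17.9 m/s.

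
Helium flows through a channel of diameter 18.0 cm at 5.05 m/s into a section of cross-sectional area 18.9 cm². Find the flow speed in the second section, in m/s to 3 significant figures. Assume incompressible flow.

Continuity gives A₁v₁ = A₂v₂, so v₂ = (254 cm²)/(18.9 cm²) × 5.05 m/s = 68.0 m/s.

v₂ = 68.0 m/s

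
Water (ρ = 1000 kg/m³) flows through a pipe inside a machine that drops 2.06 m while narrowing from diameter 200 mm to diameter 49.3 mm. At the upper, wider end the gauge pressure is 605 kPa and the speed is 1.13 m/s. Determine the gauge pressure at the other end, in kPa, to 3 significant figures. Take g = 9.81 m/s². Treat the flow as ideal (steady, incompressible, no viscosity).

By continuity, v₂ = v₁·A₁/A₂ = 1.13·(314/19.1) = 18.6 m/s.
Energy conservation along the streamline gives P₂ = P₁ − ½ρ(v₂² − v₁²) − ρg(h₂ − h₁).
P₂ = 605000 + ½·1000·(1.13² − 18.6²) − 1000·9.81·(−2.06) = 605000 + (-172000) − (-20200) = 453000 Pa.

P₂ ≈ 453 kPa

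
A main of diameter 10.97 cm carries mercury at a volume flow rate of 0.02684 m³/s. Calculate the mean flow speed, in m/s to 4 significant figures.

Q = 0.02684 m³/s = 0.02684 m³/s.
v = Q/A = 0.02684 / 0.009452 = 2.840 m/s.

2.840 m/s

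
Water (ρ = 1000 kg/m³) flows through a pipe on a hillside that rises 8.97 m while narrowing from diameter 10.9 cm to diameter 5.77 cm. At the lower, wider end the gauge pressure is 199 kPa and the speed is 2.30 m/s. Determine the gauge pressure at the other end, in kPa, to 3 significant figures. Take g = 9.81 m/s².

By continuity, v₂ = v₁·A₁/A₂ = 2.30·(93.3/26.1) = 8.21 m/s.
Energy conservation along the streamline gives P₂ = P₁ − ½ρ(v₂² − v₁²) − ρg(h₂ − h₁).
P₂ = 199000 + ½·1000·(2.30² − 8.21²) − 1000·9.81·(+8.97) = 199000 + (-31000) − (88000) = 80000 Pa.

80.0 kPa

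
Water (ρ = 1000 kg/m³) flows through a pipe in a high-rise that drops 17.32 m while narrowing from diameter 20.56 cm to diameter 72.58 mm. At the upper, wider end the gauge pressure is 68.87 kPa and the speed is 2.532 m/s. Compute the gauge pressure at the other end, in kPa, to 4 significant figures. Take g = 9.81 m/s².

P₂ ≈ 35.58 kPa

By continuity, v₂ = v₁·A₁/A₂ = 2.532·(332.0/41.37) = 20.32 m/s.
Energy conservation along the streamline gives P₂ = P₁ − ½ρ(v₂² − v₁²) − ρg(h₂ − h₁).
P₂ = 68870 + ½·1000·(2.532² − 20.32²) − 1000·9.81·(−17.32) = 68870 + (-203200) − (-169900) = 35580 Pa.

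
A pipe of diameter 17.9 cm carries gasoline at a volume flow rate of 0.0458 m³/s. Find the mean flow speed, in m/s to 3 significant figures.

1.82 m/s

Q = 0.0458 m³/s = 0.0458 m³/s.
v = Q/A = 0.0458 / 0.0252 = 1.82 m/s.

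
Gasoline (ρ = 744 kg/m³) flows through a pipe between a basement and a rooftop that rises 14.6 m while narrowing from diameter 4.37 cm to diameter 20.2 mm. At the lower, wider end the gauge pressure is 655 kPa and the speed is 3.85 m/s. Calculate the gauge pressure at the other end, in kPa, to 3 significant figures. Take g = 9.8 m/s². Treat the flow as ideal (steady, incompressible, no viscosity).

Continuity gives A₁v₁ = A₂v₂, so v₂ = (15.0 cm²)/(3.20 cm²) × 3.85 m/s = 18.0 m/s.
Bernoulli: P₁ + ½ρv₁² + ρg h₁ = P₂ + ½ρv₂² + ρg h₂, so P₂ = P₁ + ½ρ(v₁² − v₂²) − ρg(h₂ − h₁).
P₂ = 655000 + ½·744·(3.85² − 18.0²) − 744·9.8·(+14.6) = 655000 + (-115000) − (106000) = 433000 Pa.

P₂ ≈ 433 kPa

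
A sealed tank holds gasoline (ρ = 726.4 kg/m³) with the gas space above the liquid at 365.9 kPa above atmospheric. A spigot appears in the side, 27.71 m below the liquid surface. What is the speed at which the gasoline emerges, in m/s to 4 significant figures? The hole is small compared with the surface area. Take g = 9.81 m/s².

Take point 1 at the surface (v₁ ≈ 0) and point 2 at the hole (at atmospheric pressure). Bernoulli: P₁ + ρg h = P_atm + ½ρv₂².
With P₁ − P_atm = 365900 Pa, v₂ = √(2gh + 2ΔP/ρ) = √(2·9.81·27.71 + 2·365900/726.4) = 39.38 m/s.

v = 39.38 m/s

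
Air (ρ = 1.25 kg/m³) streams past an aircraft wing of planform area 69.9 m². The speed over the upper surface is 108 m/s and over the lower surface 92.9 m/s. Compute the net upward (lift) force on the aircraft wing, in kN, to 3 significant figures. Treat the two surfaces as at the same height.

The faster flow above has the lower pressure; Bernoulli (same height) gives ΔP = ½ρ(v_up² − v_low²).
ΔP = ½·1.25·(108² − 92.9²) = 1900 Pa.
Lift = ΔP · A = 1900 × 69.9 = 133000 N.

F ≈ 133 kN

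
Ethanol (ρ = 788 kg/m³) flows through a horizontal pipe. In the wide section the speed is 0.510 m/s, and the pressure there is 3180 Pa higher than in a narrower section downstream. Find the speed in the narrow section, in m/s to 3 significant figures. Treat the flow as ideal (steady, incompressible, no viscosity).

v₂ ≈ 2.89 m/s

With h₁ = h₂, rearranging Bernoulli gives v₂ = √(v₁² + 2ΔP/ρ).
v₂ = √(0.510² + 2·3180/788) = √(0.260 + 8.07) = 2.89 m/s.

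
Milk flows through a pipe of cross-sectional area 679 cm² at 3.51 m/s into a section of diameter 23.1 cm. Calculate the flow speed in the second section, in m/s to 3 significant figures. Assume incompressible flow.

5.69 m/s

The volume flow rate is constant, so v₂ = (A₁/A₂)v₁ = (679/419)·3.51 = 5.69 m/s.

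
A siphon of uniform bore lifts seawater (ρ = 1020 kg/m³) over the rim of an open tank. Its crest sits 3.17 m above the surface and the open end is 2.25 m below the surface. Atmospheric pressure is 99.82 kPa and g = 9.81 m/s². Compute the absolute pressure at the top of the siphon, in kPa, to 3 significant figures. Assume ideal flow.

P_top ≈ 45.6 kPa

The outlet speed comes from Torricelli: v = √(2g·2.25) = 6.64 m/s.
With constant cross-section the crest speed equals v; applying Bernoulli from the surface up to the crest, P_top = P_atm − ½ρv² − ρg·h_top.
P_top = 99820 − ½·1020·6.64² − 1020·9.81·3.17 = 45600 Pa.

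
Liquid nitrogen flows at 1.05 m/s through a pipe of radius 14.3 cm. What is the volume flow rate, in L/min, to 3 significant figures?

Q = A·v = 0.0642 m² × 1.05 m/s = 0.0675 m³/s.
Converting: 0.0675 m³/s × 60000 = 4050 L/min.

Q ≈ 4050 L/min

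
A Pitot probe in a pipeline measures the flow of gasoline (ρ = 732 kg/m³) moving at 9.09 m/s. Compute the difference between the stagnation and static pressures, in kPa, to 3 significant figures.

30.2 kPa

Bernoulli between the free stream and the stagnation point: ½ρv² = P_stag − P_static.
ΔP = ½·732·9.09² = 30200 Pa.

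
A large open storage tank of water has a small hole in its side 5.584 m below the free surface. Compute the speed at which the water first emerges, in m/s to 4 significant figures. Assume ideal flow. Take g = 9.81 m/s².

v ≈ 10.47 m/s

Bernoulli from surface to hole (P equal, v_surface ≈ 0): v = √(2gh) = √(2×9.81×5.584) = 10.47 m/s.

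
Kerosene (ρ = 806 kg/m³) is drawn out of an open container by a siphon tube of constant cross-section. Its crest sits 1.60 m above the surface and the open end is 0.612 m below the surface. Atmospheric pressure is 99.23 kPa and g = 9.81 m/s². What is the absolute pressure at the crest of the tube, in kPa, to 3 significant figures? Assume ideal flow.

The outlet speed comes from Torricelli: v = √(2g·0.612) = 3.47 m/s.
With constant cross-section the crest speed equals v; applying Bernoulli from the surface up to the crest, P_top = P_atm − ½ρv² − ρg·h_top.
P_top = 99230 − ½·806·3.47² − 806·9.81·1.60 = 81700 Pa.

P_top ≈ 81.7 kPa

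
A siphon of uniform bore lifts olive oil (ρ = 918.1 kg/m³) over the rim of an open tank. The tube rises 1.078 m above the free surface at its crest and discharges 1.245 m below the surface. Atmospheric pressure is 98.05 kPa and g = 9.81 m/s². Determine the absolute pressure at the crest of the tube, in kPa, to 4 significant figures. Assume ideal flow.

P_top ≈ 77.13 kPa

From the surface to the outlet (both open to atmosphere, surface at rest): v = √(2g·h_out) = √(2·9.81·1.245) = 4.942 m/s.
With constant cross-section the crest speed equals v; applying Bernoulli from the surface up to the crest, P_top = P_atm − ½ρv² − ρg·h_top.
P_top = 98050 − ½·918.1·4.942² − 918.1·9.81·1.078 = 77130 Pa.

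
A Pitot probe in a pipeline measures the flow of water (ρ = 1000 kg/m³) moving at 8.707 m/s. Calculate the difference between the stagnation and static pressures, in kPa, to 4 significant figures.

37.91 kPa

Bernoulli between the free stream and the stagnation point: ½ρv² = P_stag − P_static.
ΔP = ½·1000·8.707² = 37910 Pa.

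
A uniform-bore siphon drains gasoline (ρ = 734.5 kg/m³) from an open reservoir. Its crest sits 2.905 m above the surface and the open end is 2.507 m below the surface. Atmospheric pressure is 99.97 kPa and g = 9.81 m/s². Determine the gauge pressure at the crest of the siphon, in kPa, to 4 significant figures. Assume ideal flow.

P_gauge = -39.00 kPa

The outlet speed comes from Torricelli: v = √(2g·2.507) = 7.013 m/s.
With constant cross-section the crest speed equals v; applying Bernoulli from the surface up to the crest, P_top = P_atm − ½ρv² − ρg·h_top.
P_top = 99970 − ½·734.5·7.013² − 734.5·9.81·2.905 = 60970 Pa. So P_gauge = P_top − P_atm = -39000 Pa.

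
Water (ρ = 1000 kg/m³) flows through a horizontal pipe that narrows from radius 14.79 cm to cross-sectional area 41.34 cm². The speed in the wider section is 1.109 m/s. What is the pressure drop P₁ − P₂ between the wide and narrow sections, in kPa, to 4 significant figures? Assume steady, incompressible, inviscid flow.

The volume flow rate is constant, so v₂ = (A₁/A₂)v₁ = (687.2/41.34)·1.109 = 18.44 m/s.
With no height change, Bernoulli's equation is P₁ + ½ρv₁² = P₂ + ½ρv₂².
P₁ − P₂ = ½·1000·(18.44² − 1.109²) = ½·1000·338.6 = 169300 Pa.

ΔP ≈ 169.3 kPa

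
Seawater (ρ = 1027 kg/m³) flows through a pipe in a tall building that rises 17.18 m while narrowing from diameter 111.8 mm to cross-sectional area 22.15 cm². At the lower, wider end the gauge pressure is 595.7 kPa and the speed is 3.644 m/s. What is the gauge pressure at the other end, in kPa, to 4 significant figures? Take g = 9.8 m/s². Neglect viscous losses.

P₂ ≈ 295.7 kPa

Mass conservation (A₁v₁ = A₂v₂) gives v₂ = 3.644 × 98.17/22.15 = 16.15 m/s.
Applying Bernoulli between the two ends and solving for P₂: P₂ = P₁ + ½ρ(v₁² − v₂²) − ρgΔh.
P₂ = 595700 + ½·1027·(3.644² − 16.15²) − 1027·9.8·(+17.18) = 595700 + (-127100) − (172900) = 295700 Pa.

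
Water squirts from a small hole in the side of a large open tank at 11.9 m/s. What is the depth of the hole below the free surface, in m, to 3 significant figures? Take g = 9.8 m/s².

Inverting v = √(2gh) gives h = v² / 2g.
h = 11.9²/(2·9.8) = 142/19.60 = 7.23 m.

7.23 m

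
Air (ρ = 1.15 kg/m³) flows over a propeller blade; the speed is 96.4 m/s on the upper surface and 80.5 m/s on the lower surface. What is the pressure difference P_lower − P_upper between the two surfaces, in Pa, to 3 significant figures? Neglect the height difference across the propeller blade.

ΔP = 1620 Pa

Bernoulli (same height): P_lower − P_upper = ½ρ(v_upper² − v_lower²).
ΔP = ½·1.15·(96.4² − 80.5²) = 1620 Pa.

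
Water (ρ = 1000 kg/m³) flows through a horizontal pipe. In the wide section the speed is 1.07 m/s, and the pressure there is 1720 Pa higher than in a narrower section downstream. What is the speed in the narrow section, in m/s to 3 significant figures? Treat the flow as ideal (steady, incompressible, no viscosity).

Along the level pipe P + ½ρv² is conserved, hence v₂² = v₁² + 2(P₁ − P₂)/ρ.
v₂ = √(1.07² + 2·1720/1000) = √(1.14 + 3.44) = 2.14 m/s.

v₂ = 2.14 m/s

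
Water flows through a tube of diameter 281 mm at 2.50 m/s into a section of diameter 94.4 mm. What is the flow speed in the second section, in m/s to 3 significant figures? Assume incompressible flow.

Continuity gives A₁v₁ = A₂v₂, so v₂ = (620 cm²)/(70.0 cm²) × 2.50 m/s = 22.2 m/s.

v₂ ≈ 22.2 m/s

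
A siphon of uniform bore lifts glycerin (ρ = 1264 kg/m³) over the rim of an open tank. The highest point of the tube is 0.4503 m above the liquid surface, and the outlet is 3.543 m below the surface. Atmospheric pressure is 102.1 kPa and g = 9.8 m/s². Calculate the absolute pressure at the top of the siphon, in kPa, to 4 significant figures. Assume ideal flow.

From the surface to the outlet (both open to atmosphere, surface at rest): v = √(2g·h_out) = √(2·9.8·3.543) = 8.333 m/s.
With constant cross-section the crest speed equals v; applying Bernoulli from the surface up to the crest, P_top = P_atm − ½ρv² − ρg·h_top.
P_top = 102100 − ½·1264·8.333² − 1264·9.8·0.4503 = 52630 Pa.

P_top = 52.63 kPa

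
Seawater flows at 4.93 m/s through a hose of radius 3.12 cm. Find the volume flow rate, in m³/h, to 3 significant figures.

Q = 54.3 m³/h

Q = A·v = 0.00306 m² × 4.93 m/s = 0.0151 m³/s.
Converting: 0.0151 m³/s × 3600 = 54.3 m³/h.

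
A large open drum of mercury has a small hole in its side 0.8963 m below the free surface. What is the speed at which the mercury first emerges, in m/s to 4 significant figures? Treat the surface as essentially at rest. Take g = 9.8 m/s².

Bernoulli from surface to hole (P equal, v_surface ≈ 0): v = √(2gh) = √(2×9.8×0.8963) = 4.191 m/s.

4.191 m/s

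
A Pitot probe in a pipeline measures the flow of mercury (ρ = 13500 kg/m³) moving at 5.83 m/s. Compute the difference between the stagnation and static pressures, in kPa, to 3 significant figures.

Bernoulli between the free stream and the stagnation point: ½ρv² = P_stag − P_static.
ΔP = ½·13500·5.83² = 229000 Pa.

ΔP ≈ 229 kPa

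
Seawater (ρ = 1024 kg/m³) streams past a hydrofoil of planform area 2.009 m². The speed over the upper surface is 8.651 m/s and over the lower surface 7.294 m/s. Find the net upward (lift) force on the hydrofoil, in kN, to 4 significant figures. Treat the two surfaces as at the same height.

The faster flow above has the lower pressure; Bernoulli (same height) gives ΔP = ½ρ(v_up² − v_low²).
ΔP = ½·1024·(8.651² − 7.294²) = 11080 Pa.
Lift = ΔP · A = 11080 × 2.009 = 22260 N.

F ≈ 22.26 kN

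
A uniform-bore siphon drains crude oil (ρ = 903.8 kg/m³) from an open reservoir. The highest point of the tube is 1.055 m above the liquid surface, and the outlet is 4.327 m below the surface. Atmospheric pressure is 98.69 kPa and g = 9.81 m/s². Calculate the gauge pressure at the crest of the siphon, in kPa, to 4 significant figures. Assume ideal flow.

-47.72 kPa

Bernoulli surface→outlet gives ½v² = g·h_out, so v = √(2·9.81·4.327) = 9.214 m/s.
With constant cross-section the crest speed equals v; applying Bernoulli from the surface up to the crest, P_top = P_atm − ½ρv² − ρg·h_top.
P_top = 98690 − ½·903.8·9.214² − 903.8·9.81·1.055 = 50970 Pa. So P_gauge = P_top − P_atm = -47720 Pa.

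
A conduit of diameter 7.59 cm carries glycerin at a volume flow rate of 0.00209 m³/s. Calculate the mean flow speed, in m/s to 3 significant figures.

v ≈ 0.462 m/s

Q = 0.00209 m³/s = 0.00209 m³/s.
v = Q/A = 0.00209 / 0.00452 = 0.462 m/s.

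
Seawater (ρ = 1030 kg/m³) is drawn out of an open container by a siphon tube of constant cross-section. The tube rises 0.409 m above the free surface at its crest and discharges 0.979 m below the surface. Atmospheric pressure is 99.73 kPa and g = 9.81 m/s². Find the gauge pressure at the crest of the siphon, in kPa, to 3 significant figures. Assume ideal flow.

From the surface to the outlet (both open to atmosphere, surface at rest): v = √(2g·h_out) = √(2·9.81·0.979) = 4.38 m/s.
Continuity keeps v the same throughout the tube; from surface to crest, P_atm + 0 = P_top + ½ρv² + ρg·h_top.
P_top = 99730 − ½·1030·4.38² − 1030·9.81·0.409 = 85700 Pa. So P_gauge = P_top − P_atm = -14000 Pa.

P_gauge = -14.0 kPa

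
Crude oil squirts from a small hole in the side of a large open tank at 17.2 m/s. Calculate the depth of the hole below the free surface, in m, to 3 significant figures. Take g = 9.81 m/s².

15.1 m

Torricelli: v = √(2gh), so h = v²/(2g).
h = 17.2²/(2·9.81) = 296/19.62 = 15.1 m.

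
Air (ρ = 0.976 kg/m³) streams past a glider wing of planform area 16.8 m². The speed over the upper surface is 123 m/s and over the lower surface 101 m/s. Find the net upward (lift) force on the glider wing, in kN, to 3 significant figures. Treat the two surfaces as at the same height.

With equal heights on the two surfaces, Bernoulli gives P_lower − P_upper = ½ρ(v_upper² − v_lower²).
ΔP = ½·0.976·(123² − 101²) = 2400 Pa.
Lift = ΔP · A = 2400 × 16.8 = 40400 N.

40.4 kN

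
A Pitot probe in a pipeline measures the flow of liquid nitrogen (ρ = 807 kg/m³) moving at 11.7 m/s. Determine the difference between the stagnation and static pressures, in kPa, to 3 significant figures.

ΔP = 55.2 kPa

At the stagnation point the flow is brought to rest, so Bernoulli gives P_stag − P_static = ½ρv².
ΔP = ½·807·11.7² = 55200 Pa.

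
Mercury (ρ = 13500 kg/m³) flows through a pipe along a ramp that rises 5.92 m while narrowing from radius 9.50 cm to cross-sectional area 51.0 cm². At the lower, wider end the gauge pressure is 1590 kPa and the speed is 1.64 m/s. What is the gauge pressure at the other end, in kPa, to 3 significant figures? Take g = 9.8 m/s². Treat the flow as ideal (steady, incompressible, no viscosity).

Mass conservation (A₁v₁ = A₂v₂) gives v₂ = 1.64 × 284/51.0 = 9.12 m/s.
Bernoulli: P₁ + ½ρv₁² + ρg h₁ = P₂ + ½ρv₂² + ρg h₂, so P₂ = P₁ + ½ρ(v₁² − v₂²) − ρg(h₂ − h₁).
P₂ = 1590000 + ½·13500·(1.64² − 9.12²) − 13500·9.8·(+5.92) = 1590000 + (-543000) − (783000) = 264000 Pa.

264 kPa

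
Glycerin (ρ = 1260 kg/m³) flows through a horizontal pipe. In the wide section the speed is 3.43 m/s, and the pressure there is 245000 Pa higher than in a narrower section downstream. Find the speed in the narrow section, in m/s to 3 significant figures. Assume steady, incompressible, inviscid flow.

Along the level pipe P + ½ρv² is conserved, hence v₂² = v₁² + 2(P₁ − P₂)/ρ.
v₂ = √(3.43² + 2·245000/1260) = √(11.8 + 389) = 20.0 m/s.

v₂ ≈ 20.0 m/s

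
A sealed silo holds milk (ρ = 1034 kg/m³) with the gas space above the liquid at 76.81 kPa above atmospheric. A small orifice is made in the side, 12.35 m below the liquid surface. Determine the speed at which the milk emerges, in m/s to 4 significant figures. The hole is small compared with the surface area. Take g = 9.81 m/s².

19.77 m/s

Take point 1 at the surface (v₁ ≈ 0) and point 2 at the hole (at atmospheric pressure). Bernoulli: P₁ + ρg h = P_atm + ½ρv₂².
With P₁ − P_atm = 76810 Pa, v₂ = √(2gh + 2ΔP/ρ) = √(2·9.81·12.35 + 2·76810/1034) = 19.77 m/s.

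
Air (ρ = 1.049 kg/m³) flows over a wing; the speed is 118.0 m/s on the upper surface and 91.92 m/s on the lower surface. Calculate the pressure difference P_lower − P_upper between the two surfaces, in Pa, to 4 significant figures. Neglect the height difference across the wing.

ΔP = 2871 Pa

The pressure is lower where the speed is higher: ΔP = ½ρ(v_up² − v_low²).
ΔP = ½·1.049·(118.0² − 91.92²) = 2871 Pa.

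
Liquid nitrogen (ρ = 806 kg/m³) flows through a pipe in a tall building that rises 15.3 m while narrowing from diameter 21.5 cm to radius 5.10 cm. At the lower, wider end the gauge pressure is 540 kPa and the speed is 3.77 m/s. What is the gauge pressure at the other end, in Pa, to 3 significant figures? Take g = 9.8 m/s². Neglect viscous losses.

P₂ ≈ 312000 Pa

By continuity, v₂ = v₁·A₁/A₂ = 3.77·(363/81.7) = 16.8 m/s.
Applying Bernoulli between the two ends and solving for P₂: P₂ = P₁ + ½ρ(v₁² − v₂²) − ρgΔh.
P₂ = 540000 + ½·806·(3.77² − 16.8²) − 806·9.8·(+15.3) = 540000 + (-107000) − (121000) = 312000 Pa.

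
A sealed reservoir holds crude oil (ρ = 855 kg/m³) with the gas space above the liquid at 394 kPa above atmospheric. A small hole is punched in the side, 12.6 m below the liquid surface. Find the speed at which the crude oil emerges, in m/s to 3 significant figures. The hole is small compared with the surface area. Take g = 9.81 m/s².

Take point 1 at the surface (v₁ ≈ 0) and point 2 at the hole (at atmospheric pressure). Bernoulli: P₁ + ρg h = P_atm + ½ρv₂².
With P₁ − P_atm = 394000 Pa, v₂ = √(2gh + 2ΔP/ρ) = √(2·9.81·12.6 + 2·394000/855) = 34.2 m/s.

v = 34.2 m/s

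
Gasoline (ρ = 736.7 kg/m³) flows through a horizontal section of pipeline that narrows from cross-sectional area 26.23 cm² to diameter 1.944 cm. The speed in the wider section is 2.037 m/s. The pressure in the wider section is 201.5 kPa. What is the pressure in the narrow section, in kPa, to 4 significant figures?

Continuity gives A₁v₁ = A₂v₂, so v₂ = (26.23 cm²)/(2.968 cm²) × 2.037 m/s = 18.00 m/s.
Bernoulli (h₁ = h₂): P₁ − P₂ = ½ρ(v₂² − v₁²).
P₂ = P₁ − ½ρ(v₂² − v₁²) = 201500 − ½·736.7·(18.00² − 2.037²) = 201500 − 117800 = 83660 Pa.

P₂ ≈ 83.66 kPa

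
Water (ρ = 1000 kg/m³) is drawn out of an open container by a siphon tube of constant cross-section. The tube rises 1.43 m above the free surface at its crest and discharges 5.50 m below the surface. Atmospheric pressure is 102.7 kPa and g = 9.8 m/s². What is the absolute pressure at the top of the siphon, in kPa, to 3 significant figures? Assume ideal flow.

The outlet speed comes from Torricelli: v = √(2g·5.50) = 10.4 m/s.
Continuity keeps v the same throughout the tube; from surface to crest, P_atm + 0 = P_top + ½ρv² + ρg·h_top.
P_top = 102700 − ½·1000·10.4² − 1000·9.8·1.43 = 34800 Pa.

P_top ≈ 34.8 kPa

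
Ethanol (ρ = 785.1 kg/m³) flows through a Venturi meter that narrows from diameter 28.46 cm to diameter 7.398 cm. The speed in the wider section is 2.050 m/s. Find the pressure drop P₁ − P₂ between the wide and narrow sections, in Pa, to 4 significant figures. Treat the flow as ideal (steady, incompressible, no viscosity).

ΔP ≈ 359700 Pa

The volume flow rate is constant, so v₂ = (A₁/A₂)v₁ = (636.2/42.99)·2.050 = 30.34 m/s.
Bernoulli (h₁ = h₂): P₁ − P₂ = ½ρ(v₂² − v₁²).
P₁ − P₂ = ½·785.1·(30.34² − 2.050²) = ½·785.1·916.2 = 359700 Pa.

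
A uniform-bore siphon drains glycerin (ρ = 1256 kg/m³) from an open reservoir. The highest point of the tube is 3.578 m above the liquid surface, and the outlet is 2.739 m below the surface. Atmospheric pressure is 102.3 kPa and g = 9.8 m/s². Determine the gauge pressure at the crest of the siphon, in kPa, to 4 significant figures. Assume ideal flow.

Bernoulli surface→outlet gives ½v² = g·h_out, so v = √(2·9.8·2.739) = 7.327 m/s.
With constant cross-section the crest speed equals v; applying Bernoulli from the surface up to the crest, P_top = P_atm − ½ρv² − ρg·h_top.
P_top = 102300 − ½·1256·7.327² − 1256·9.8·3.578 = 24550 Pa. So P_gauge = P_top − P_atm = -77750 Pa.

-77.75 kPa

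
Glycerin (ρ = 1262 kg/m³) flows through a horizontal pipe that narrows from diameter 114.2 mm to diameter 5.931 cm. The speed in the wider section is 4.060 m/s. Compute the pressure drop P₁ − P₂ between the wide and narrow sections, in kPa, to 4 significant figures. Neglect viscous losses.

The volume flow rate is constant, so v₂ = (A₁/A₂)v₁ = (102.4/27.63)·4.060 = 15.05 m/s.
Bernoulli (h₁ = h₂): P₁ − P₂ = ½ρ(v₂² − v₁²).
P₁ − P₂ = ½·1262·(15.05² − 4.060²) = ½·1262·210.1 = 132600 Pa.

ΔP ≈ 132.6 kPa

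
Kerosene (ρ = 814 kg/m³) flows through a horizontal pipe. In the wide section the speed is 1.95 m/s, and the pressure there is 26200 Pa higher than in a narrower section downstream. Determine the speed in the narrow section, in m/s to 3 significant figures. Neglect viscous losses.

v₂ ≈ 8.26 m/s

Along the level pipe P + ½ρv² is conserved, hence v₂² = v₁² + 2(P₁ − P₂)/ρ.
v₂ = √(1.95² + 2·26200/814) = √(3.80 + 64.4) = 8.26 m/s.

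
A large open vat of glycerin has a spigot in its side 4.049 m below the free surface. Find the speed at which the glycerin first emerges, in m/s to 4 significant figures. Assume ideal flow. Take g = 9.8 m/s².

Bernoulli from surface to hole (P equal, v_surface ≈ 0): v = √(2gh) = √(2×9.8×4.049) = 8.908 m/s.

8.908 m/s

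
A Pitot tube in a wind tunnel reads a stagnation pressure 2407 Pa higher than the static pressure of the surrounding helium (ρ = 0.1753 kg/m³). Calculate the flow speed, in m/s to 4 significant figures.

v = 165.7 m/s

At the stagnation point the flow is brought to rest, so Bernoulli gives P_stag − P_static = ½ρv².
v = √(2ΔP/ρ) = √(2·2407/0.1753) = 165.7 m/s.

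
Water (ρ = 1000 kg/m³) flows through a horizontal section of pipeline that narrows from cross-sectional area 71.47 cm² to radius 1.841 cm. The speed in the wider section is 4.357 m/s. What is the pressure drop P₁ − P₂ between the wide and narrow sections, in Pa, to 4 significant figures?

ΔP ≈ 418100 Pa

The volume flow rate is constant, so v₂ = (A₁/A₂)v₁ = (71.47/10.65)·4.357 = 29.25 m/s.
With no height change, Bernoulli's equation is P₁ + ½ρv₁² = P₂ + ½ρv₂².
P₁ − P₂ = ½·1000·(29.25² − 4.357²) = ½·1000·836.3 = 418100 Pa.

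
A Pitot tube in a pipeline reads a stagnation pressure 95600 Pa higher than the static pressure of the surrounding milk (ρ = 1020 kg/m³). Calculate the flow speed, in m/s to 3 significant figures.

Bernoulli between the free stream and the stagnation point: ½ρv² = P_stag − P_static.
v = √(2ΔP/ρ) = √(2·95600/1020) = 13.7 m/s.

v = 13.7 m/s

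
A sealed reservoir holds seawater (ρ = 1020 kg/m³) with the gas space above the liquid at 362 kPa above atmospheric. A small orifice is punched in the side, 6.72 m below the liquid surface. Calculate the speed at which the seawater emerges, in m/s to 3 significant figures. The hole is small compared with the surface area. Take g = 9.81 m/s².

v ≈ 29.0 m/s

Take point 1 at the surface (v₁ ≈ 0) and point 2 at the hole (at atmospheric pressure). Bernoulli: P₁ + ρg h = P_atm + ½ρv₂².
With P₁ − P_atm = 362000 Pa, v₂ = √(2gh + 2ΔP/ρ) = √(2·9.81·6.72 + 2·362000/1020) = 29.0 m/s.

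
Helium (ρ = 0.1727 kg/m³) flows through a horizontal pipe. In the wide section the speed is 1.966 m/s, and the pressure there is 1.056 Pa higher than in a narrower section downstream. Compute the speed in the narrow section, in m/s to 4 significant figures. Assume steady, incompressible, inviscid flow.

v₂ ≈ 4.012 m/s

Horizontal Bernoulli: P₁ + ½ρv₁² = P₂ + ½ρv₂², so v₂² = v₁² + 2(P₁ − P₂)/ρ.
v₂ = √(1.966² + 2·1.056/0.1727) = √(3.865 + 12.23) = 4.012 m/s.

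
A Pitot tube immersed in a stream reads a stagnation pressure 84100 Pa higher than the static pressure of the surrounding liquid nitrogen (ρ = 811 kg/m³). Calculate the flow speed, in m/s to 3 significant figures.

14.4 m/s

The dynamic pressure equals the rise in static pressure at the stagnation point: ΔP = ½ρv².
v = √(2ΔP/ρ) = √(2·84100/811) = 14.4 m/s.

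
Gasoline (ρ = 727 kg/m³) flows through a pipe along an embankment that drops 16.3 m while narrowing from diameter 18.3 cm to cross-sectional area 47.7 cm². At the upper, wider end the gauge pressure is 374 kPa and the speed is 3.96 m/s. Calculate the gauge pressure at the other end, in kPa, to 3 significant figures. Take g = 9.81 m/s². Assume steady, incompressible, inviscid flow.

323 kPa

Mass conservation (A₁v₁ = A₂v₂) gives v₂ = 3.96 × 263/47.7 = 21.8 m/s.
Bernoulli: P₁ + ½ρv₁² + ρg h₁ = P₂ + ½ρv₂² + ρg h₂, so P₂ = P₁ + ½ρ(v₁² − v₂²) − ρg(h₂ − h₁).
P₂ = 374000 + ½·727·(3.96² − 21.8²) − 727·9.81·(−16.3) = 374000 + (-168000) − (-116000) = 323000 Pa.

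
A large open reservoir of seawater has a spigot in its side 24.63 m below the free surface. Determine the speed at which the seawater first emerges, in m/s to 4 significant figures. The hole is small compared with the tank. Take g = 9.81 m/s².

v ≈ 21.98 m/s

Bernoulli from surface to hole (P equal, v_surface ≈ 0): v = √(2gh) = √(2×9.81×24.63) = 21.98 m/s.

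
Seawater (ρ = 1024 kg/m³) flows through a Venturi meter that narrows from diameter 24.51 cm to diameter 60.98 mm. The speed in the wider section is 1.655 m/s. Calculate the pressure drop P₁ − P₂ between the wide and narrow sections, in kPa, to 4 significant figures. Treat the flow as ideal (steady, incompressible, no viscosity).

ΔP ≈ 364.6 kPa

By continuity, v₂ = v₁·A₁/A₂ = 1.655·(471.8/29.21) = 26.74 m/s.
With no height change, Bernoulli's equation is P₁ + ½ρv₁² = P₂ + ½ρv₂².
P₁ − P₂ = ½·1024·(26.74² − 1.655²) = ½·1024·712.1 = 364600 Pa.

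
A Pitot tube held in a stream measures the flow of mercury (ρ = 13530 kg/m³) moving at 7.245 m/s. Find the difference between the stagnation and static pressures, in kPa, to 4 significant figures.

ΔP ≈ 355.1 kPa

At the stagnation point the flow is brought to rest, so Bernoulli gives P_stag − P_static = ½ρv².
ΔP = ½·13530·7.245² = 355100 Pa.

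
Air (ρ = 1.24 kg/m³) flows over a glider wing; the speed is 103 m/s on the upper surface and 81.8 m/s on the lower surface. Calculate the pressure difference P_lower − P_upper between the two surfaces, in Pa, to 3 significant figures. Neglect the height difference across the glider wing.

ΔP = 2430 Pa

The pressure is lower where the speed is higher: ΔP = ½ρ(v_up² − v_low²).
ΔP = ½·1.24·(103² − 81.8²) = 2430 Pa.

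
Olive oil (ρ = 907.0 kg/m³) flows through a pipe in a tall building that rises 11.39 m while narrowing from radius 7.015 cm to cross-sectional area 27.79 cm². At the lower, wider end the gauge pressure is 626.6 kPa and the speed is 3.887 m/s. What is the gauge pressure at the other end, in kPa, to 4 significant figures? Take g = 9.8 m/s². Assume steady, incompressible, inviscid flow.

P₂ ≈ 320.2 kPa

By continuity, v₂ = v₁·A₁/A₂ = 3.887·(154.6/27.79) = 21.62 m/s.
Applying Bernoulli between the two ends and solving for P₂: P₂ = P₁ + ½ρ(v₁² − v₂²) − ρgΔh.
P₂ = 626600 + ½·907.0·(3.887² − 21.62²) − 907.0·9.8·(+11.39) = 626600 + (-205200) − (101200) = 320200 Pa.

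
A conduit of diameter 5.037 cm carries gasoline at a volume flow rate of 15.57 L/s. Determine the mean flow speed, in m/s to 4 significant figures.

v = 7.814 m/s

Q = 15.57 L/s = 0.01557 m³/s.
v = Q/A = 0.01557 / 0.001993 = 7.814 m/s.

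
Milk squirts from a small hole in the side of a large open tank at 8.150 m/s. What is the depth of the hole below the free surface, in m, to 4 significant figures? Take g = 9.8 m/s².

h ≈ 3.389 m

Torricelli: v = √(2gh), so h = v²/(2g).
h = 8.150²/(2·9.8) = 66.42/19.60 = 3.389 m.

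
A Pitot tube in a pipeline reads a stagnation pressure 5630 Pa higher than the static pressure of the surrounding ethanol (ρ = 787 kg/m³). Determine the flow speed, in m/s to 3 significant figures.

The dynamic pressure equals the rise in static pressure at the stagnation point: ΔP = ½ρv².
v = √(2ΔP/ρ) = √(2·5630/787) = 3.78 m/s.

v ≈ 3.78 m/s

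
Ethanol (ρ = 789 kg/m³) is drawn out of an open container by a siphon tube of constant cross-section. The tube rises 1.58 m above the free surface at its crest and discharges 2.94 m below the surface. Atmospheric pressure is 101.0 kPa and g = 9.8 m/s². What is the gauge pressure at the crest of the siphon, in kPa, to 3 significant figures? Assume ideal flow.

The outlet speed comes from Torricelli: v = √(2g·2.94) = 7.59 m/s.
The bore is uniform, so the speed at the crest is the same v. Bernoulli surface→crest: P_atm = P_top + ½ρv² + ρg·h_top.
P_top = 101000 − ½·789·7.59² − 789·9.8·1.58 = 66100 Pa. So P_gauge = P_top − P_atm = -34900 Pa.

P_gauge ≈ -34.9 kPa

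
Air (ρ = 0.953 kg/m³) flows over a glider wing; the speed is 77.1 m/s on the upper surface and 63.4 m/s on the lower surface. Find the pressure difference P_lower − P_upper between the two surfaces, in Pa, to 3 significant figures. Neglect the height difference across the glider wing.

The pressure is lower where the speed is higher: ΔP = ½ρ(v_up² − v_low²).
ΔP = ½·0.953·(77.1² − 63.4²) = 917 Pa.

ΔP = 917 Pa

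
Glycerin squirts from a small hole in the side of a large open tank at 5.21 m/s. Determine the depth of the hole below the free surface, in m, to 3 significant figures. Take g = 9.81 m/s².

h = 1.38 m

Torricelli: v = √(2gh), so h = v²/(2g).
h = 5.21²/(2·9.81) = 27.1/19.62 = 1.38 m.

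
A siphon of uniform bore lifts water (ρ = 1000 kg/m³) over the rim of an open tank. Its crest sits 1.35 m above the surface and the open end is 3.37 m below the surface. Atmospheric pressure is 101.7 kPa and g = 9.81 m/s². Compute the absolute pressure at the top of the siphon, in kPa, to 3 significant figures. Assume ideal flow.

Bernoulli surface→outlet gives ½v² = g·h_out, so v = √(2·9.81·3.37) = 8.13 m/s.
With constant cross-section the crest speed equals v; applying Bernoulli from the surface up to the crest, P_top = P_atm − ½ρv² − ρg·h_top.
P_top = 101700 − ½·1000·8.13² − 1000·9.81·1.35 = 55400 Pa.

55.4 kPa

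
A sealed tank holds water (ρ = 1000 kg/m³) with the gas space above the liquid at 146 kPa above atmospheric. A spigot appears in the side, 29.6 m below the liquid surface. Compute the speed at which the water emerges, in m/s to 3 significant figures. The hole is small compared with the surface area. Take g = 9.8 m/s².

29.5 m/s

Take point 1 at the surface (v₁ ≈ 0) and point 2 at the hole (at atmospheric pressure). Bernoulli: P₁ + ρg h = P_atm + ½ρv₂².
With P₁ − P_atm = 146000 Pa, v₂ = √(2gh + 2ΔP/ρ) = √(2·9.8·29.6 + 2·146000/1000) = 29.5 m/s.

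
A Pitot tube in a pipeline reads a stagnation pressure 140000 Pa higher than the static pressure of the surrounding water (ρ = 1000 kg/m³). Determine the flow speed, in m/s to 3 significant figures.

v ≈ 16.7 m/s

At the stagnation point the flow is brought to rest, so Bernoulli gives P_stag − P_static = ½ρv².
v = √(2ΔP/ρ) = √(2·140000/1000) = 16.7 m/s.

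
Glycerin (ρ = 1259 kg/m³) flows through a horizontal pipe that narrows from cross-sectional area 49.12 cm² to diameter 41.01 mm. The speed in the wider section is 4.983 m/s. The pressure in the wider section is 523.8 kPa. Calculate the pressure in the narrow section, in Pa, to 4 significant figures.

By continuity, v₂ = v₁·A₁/A₂ = 4.983·(49.12/13.21) = 18.53 m/s.
Bernoulli (h₁ = h₂): P₁ − P₂ = ½ρ(v₂² − v₁²).
P₂ = P₁ − ½ρ(v₂² − v₁²) = 523800 − ½·1259·(18.53² − 4.983²) = 523800 − 200500 = 323300 Pa.

323300 Pa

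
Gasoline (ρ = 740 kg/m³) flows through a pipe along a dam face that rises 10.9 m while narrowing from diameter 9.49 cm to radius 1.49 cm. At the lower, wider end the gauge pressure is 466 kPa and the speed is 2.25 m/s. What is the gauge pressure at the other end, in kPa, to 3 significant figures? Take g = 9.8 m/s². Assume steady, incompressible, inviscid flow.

By continuity, v₂ = v₁·A₁/A₂ = 2.25·(70.7/6.97) = 22.8 m/s.
Applying Bernoulli between the two ends and solving for P₂: P₂ = P₁ + ½ρ(v₁² − v₂²) − ρgΔh.
P₂ = 466000 + ½·740·(2.25² − 22.8²) − 740·9.8·(+10.9) = 466000 + (-191000) − (79000) = 196000 Pa.

P₂ ≈ 196 kPa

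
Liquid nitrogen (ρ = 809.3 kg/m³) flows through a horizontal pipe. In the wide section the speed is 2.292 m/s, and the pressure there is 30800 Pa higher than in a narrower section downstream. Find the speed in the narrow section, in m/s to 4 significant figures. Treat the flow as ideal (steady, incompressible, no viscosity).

Horizontal Bernoulli: P₁ + ½ρv₁² = P₂ + ½ρv₂², so v₂² = v₁² + 2(P₁ − P₂)/ρ.
v₂ = √(2.292² + 2·30800/809.3) = √(5.253 + 76.12) = 9.020 m/s.

9.020 m/s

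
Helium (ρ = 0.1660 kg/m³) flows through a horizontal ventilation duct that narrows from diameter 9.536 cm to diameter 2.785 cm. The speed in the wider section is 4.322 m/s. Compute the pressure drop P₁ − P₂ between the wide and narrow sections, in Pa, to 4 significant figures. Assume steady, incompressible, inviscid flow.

211.6 Pa

By continuity, v₂ = v₁·A₁/A₂ = 4.322·(71.42/6.092) = 50.67 m/s.
Bernoulli (h₁ = h₂): P₁ − P₂ = ½ρ(v₂² − v₁²).
P₁ − P₂ = ½·0.1660·(50.67² − 4.322²) = ½·0.1660·2549 = 211.6 Pa.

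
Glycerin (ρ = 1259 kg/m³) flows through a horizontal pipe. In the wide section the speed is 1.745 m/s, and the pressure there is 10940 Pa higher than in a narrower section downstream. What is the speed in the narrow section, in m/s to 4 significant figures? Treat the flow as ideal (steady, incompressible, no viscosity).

v₂ = 4.519 m/s

Along the level pipe P + ½ρv² is conserved, hence v₂² = v₁² + 2(P₁ − P₂)/ρ.
v₂ = √(1.745² + 2·10940/1259) = √(3.045 + 17.38) = 4.519 m/s.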